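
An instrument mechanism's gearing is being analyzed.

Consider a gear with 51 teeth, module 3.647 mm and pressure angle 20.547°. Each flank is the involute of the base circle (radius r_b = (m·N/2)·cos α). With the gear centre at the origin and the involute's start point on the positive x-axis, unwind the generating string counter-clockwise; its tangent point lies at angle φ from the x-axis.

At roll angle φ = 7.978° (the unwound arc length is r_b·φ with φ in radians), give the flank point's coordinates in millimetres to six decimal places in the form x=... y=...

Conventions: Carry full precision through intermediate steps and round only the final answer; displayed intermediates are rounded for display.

x=87.922471 y=0.078213

single-mesh involute tooth geometry (51T wheel at module 3.647)
pitch radius r_p = m·N/2 = 3.647·51/2 = 92.998500
base radius r_b = r_p·cos α = 92.998500·cos 20.547° = 87.082363
roll angle φ = 7.978° = 0.13924237 rad
x = r_b·(cos φ + φ·sin φ) = 87.922471
y = r_b·(sin φ − φ·cos φ) = 0.078213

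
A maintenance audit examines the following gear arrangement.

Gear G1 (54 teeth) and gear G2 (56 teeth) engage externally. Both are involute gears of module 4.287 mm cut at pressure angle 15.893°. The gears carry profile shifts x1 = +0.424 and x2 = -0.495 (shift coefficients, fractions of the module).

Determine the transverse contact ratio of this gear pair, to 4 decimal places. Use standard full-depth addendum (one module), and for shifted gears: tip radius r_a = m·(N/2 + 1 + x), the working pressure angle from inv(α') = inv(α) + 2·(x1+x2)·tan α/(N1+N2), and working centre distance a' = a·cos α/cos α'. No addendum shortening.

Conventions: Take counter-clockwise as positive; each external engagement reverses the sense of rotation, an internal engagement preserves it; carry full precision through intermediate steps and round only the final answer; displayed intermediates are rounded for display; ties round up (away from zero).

topology: single-mesh involute geometry — m = 4.287, 54T/56T pair
base radii: r_b1 = 111.324468, r_b2 = 115.447597
tip radii: r_a1 = 121.853688, r_a2 = 122.200935
inv(α') = inv(15.893°) + 2·(+0.424-0.495)·tan α/(54+56) = 0.00697268  ⇒  α' = 15.62863°
a' = a·cos α / cos α' = 235.7850·cos 15.893°/cos 15.62863° = 235.478143
action lengths: √(r_a1²−r_b1²) = 49.549814, √(r_a2²−r_b2²) = 40.061465
base pitch p_b = π·m·cos α = 12.953190
CR = (49.549814 + 40.061465 − 235.478143·sin 15.62863°)/12.953190 = 2.020601
contact ratio ≈ 2.0206

2.0206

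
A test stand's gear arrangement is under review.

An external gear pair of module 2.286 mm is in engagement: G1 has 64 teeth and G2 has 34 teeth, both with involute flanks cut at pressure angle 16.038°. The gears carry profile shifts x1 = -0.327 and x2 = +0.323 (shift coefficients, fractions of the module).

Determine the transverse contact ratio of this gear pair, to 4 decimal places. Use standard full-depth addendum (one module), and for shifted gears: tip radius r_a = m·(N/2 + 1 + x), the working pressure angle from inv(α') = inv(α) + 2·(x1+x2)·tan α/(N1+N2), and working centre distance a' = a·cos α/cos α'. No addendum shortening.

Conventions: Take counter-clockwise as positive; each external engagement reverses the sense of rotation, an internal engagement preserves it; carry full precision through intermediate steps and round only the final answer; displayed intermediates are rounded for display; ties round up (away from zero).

1.9217

topology: single-mesh involute geometry — m = 2.286, 64T/34T pair
base radii: r_b1 = 70.304827, r_b2 = 37.349439
tip radii: r_a1 = 74.690478, r_a2 = 41.886378
inv(α') = inv(16.038°) + 2·(-0.327+0.323)·tan α/(64+34) = 0.00752391  ⇒  α' = 16.02171°
a' = a·cos α / cos α' = 112.0140·cos 16.038°/cos 16.02171° = 112.004851
action lengths: √(r_a1²−r_b1²) = 25.217033, √(r_a2²−r_b2²) = 18.960170
base pitch p_b = π·m·cos α = 6.902160
CR = (25.217033 + 18.960170 − 112.004851·sin 16.02171°)/6.902160 = 1.921671
contact ratio ≈ 1.9217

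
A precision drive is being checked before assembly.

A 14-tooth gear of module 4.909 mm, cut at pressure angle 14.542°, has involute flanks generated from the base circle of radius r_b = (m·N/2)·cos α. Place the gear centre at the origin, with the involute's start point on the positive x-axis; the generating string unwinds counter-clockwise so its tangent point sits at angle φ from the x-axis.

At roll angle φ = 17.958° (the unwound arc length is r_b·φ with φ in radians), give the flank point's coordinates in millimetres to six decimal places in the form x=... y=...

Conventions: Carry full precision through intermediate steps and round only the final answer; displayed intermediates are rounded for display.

topology: single-mesh involute geometry — m = 4.909, N = 14
pitch radius r_p = m·N/2 = 4.909·14/2 = 34.363000
base radius r_b = r_p·cos α = 34.363000·cos 14.542° = 33.262142
roll angle φ = 17.958° = 0.31342623 rad
x = r_b·(cos φ + φ·sin φ) = 34.856006
y = r_b·(sin φ − φ·cos φ) = 0.338036

x=34.856006 y=0.338036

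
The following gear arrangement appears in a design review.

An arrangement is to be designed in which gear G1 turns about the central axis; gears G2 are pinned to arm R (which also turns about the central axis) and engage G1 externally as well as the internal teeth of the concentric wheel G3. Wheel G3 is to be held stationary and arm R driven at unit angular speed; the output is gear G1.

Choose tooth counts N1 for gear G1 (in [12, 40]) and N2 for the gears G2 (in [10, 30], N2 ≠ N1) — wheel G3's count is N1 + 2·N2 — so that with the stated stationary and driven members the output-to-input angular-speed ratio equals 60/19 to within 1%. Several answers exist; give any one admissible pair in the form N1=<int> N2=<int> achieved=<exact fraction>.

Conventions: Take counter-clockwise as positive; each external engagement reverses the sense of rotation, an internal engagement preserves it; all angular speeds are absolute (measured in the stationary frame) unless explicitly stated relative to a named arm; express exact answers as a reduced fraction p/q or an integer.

N1=19 N2=11 achieved=60/19

planetary set to be sized for 60/19 (Willis relation)
Willis with ω_ring = 0: ω_sun/ω_arm = (N1+N3)/N1; set equal to 60/19  ⇒  N3/N1 = 60/19 − 1 = 41/19
N3 = N1 + 2·N2  ⇒  N2/N1 = (N3/N1 − 1)/2 = (41/19 − 1)/2 = 11/19
smallest multiple with N1 ≥ 12 and N2 ≥ 10: k = 1  ⇒  N1 = 1·19 = 19, N2 = 1·11 = 11 (N1 ≤ 40, N2 ≤ 30, N2 ≠ N1 ✓), N3 = 19 + 2·11 = 41
check: (N1+N3)/N1 with N1 = 19, N3 = 41 gives 60/19; |achieved − target| = 0 ≤ 3/95 ✓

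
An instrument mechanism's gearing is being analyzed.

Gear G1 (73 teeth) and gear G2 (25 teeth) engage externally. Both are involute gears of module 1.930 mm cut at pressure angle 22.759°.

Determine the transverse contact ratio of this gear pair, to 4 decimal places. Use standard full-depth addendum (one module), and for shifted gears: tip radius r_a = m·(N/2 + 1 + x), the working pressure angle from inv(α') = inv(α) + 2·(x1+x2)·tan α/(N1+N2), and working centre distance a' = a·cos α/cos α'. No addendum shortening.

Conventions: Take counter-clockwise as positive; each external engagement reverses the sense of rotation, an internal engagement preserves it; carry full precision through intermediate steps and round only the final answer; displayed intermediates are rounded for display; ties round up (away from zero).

class = single-mesh tooth geometry [involute pair 73T × 25T, m = 1.930]
base radii: r_b1 = 64.960168, r_b2 = 22.246633
tip radii: r_a1 = 72.375000, r_a2 = 26.055000
no profile shift: α' = α, a' = a
action lengths: √(r_a1²−r_b1²) = 31.911084, √(r_a2²−r_b2²) = 13.562830
base pitch p_b = π·m·cos α = 5.591189
CR = (31.911084 + 13.562830 − 94.570000·sin 22.75900°)/5.591189 = 1.589816
contact ratio ≈ 1.5898

1.5898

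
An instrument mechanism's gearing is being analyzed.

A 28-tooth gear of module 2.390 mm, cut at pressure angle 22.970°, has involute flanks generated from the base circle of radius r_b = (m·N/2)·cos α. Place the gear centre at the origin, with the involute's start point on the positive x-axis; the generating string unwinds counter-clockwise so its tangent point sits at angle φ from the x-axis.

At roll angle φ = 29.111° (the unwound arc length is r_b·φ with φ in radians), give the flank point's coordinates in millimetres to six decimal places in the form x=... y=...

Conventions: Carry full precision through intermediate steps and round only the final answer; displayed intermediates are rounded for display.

x=34.530343 y=1.312435

single-mesh involute tooth geometry (28T wheel at module 2.390)
pitch radius r_p = m·N/2 = 2.390·28/2 = 33.460000
base radius r_b = r_p·cos α = 33.460000·cos 22.970° = 30.806934
roll angle φ = 29.111° = 0.50808280 rad
x = r_b·(cos φ + φ·sin φ) = 34.530343
y = r_b·(sin φ − φ·cos φ) = 1.312435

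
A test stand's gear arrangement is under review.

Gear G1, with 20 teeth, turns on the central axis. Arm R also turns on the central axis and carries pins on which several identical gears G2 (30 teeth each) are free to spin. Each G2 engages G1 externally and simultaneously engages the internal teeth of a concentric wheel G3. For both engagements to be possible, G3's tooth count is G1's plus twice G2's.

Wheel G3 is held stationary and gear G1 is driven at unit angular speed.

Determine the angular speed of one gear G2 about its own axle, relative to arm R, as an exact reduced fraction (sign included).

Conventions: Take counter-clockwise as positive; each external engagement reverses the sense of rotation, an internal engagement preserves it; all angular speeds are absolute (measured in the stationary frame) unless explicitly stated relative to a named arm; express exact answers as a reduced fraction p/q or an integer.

planetary set (20T centre, 30T on arm, 80T internal) — Willis relation
ring teeth: 20 + 2·30 = 80
20(ω_sun−ω_arm) = −80(ω_ring−ω_arm),  ω_ring = 0, ω_sun = 1
20(1−ω_arm) = −80(0−ω_arm)  ⇒  100·ω_arm = 20  ⇒  ω_arm = 1/5
sun–planet mesh: 20·(1−1/5) = −30·(ω_p−ω_arm)  ⇒  ω_p−ω_arm = -8/15
exact speed ratio = -8/15

-8/15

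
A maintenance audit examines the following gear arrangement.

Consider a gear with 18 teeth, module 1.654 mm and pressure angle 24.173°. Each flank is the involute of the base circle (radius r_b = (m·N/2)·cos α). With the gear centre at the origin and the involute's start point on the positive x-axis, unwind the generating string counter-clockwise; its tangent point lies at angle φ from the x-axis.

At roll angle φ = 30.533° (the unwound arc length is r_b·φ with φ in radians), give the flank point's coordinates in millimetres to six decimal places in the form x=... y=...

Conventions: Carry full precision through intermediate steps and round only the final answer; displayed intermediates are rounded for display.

single-mesh involute tooth geometry (18T wheel at module 1.654)
pitch radius r_p = m·N/2 = 1.654·18/2 = 14.886000
base radius r_b = r_p·cos α = 14.886000·cos 24.173° = 13.580694
roll angle φ = 30.533° = 0.53290138 rad
x = r_b·(cos φ + φ·sin φ) = 15.374283
y = r_b·(sin φ − φ·cos φ) = 0.665821

x=15.374283 y=0.665821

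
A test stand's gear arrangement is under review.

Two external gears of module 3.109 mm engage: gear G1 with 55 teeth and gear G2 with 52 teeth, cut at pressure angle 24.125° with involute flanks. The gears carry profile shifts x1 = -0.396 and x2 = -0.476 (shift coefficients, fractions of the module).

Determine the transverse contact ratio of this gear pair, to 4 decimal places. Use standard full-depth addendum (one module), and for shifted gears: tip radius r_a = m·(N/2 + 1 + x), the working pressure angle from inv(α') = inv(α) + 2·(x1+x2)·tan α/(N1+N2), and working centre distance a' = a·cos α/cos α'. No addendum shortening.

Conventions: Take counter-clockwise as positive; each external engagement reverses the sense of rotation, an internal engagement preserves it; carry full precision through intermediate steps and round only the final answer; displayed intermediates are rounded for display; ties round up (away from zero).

recognized (one external pair, fixed centres): single-mesh tooth geometry, m = 3.109, N1 = 55, N2 = 52
base radii: r_b1 = 78.029800, r_b2 = 73.773629
tip radii: r_a1 = 87.375336, r_a2 = 82.463116
inv(α') = inv(24.125°) + 2·(-0.396-0.476)·tan α/(55+52) = 0.01948522  ⇒  α' = 21.79840°
a' = a·cos α / cos α' = 166.3315·cos 24.125°/cos 21.79840° = 163.493860
action lengths: √(r_a1²−r_b1²) = 39.316659, √(r_a2²−r_b2²) = 36.845857
base pitch p_b = π·m·cos α = 8.914103
CR = (39.316659 + 36.845857 − 163.493860·sin 21.79840°)/8.914103 = 1.733253
contact ratio ≈ 1.7333

1.7333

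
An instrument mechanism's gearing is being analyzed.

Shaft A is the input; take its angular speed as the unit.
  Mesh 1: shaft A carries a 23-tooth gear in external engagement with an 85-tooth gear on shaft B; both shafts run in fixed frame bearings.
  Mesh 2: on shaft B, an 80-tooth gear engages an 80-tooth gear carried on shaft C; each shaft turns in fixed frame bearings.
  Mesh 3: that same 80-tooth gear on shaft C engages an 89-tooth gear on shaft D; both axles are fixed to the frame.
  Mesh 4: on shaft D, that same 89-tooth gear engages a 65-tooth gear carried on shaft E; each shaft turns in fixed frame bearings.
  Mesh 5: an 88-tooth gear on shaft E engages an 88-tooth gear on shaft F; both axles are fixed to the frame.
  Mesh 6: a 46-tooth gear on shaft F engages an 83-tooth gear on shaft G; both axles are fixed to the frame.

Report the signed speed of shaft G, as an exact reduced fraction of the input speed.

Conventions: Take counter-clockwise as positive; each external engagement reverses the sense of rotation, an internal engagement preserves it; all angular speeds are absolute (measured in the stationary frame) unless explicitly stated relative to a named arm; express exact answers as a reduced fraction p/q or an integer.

16928/91715

6-mesh fixed-axis compound train (all bearings frame-fixed)
mesh 1 [23T→85T]: |ω|/ω_in = 1×23/85 = 23/85, sense flips to −
mesh 2 [80T→80T]: |ω|/ω_in = (23/85)×80/80 = 23/85, sense flips to +
mesh 3 [80T→89T]: |ω|/ω_in = (23/85)×80/89 = 368/1513, sense flips to −
mesh 4 [89T→65T]: |ω|/ω_in = (368/1513)×89/65 = 368/1105, sense flips to +
mesh 5 [88T→88T]: |ω|/ω_in = (368/1105)×88/88 = 368/1105, sense flips to −
mesh 6 [46T→83T]: |ω|/ω_in = (368/1105)×46/83 = 16928/91715, sense flips to +
signed output speed (× input speed) = 16928/91715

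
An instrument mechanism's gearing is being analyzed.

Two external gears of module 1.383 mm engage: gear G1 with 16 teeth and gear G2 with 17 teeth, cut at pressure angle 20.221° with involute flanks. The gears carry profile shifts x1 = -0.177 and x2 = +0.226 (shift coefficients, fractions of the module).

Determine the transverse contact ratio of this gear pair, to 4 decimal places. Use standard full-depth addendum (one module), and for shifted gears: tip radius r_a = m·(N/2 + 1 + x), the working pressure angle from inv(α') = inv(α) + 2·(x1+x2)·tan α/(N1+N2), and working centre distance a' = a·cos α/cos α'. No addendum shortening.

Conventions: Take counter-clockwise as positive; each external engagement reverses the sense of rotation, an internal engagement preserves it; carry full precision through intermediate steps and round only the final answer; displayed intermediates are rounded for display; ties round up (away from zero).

topology: single-mesh involute geometry — m = 1.383, 16T/17T pair
base radii: r_b1 = 10.382086, r_b2 = 11.030966
tip radii: r_a1 = 12.202209, r_a2 = 13.451058
inv(α') = inv(20.221°) + 2·(-0.177+0.226)·tan α/(16+17) = 0.01651540  ⇒  α' = 20.67188°
a' = a·cos α / cos α' = 22.8195·cos 20.221°/cos 20.67188° = 22.886548
action lengths: √(r_a1²−r_b1²) = 6.411412, √(r_a2²−r_b2²) = 7.697321
base pitch p_b = π·m·cos α = 4.077036
CR = (6.411412 + 7.697321 − 22.886548·sin 20.67188°)/4.077036 = 1.478873
contact ratio ≈ 1.4789

1.4789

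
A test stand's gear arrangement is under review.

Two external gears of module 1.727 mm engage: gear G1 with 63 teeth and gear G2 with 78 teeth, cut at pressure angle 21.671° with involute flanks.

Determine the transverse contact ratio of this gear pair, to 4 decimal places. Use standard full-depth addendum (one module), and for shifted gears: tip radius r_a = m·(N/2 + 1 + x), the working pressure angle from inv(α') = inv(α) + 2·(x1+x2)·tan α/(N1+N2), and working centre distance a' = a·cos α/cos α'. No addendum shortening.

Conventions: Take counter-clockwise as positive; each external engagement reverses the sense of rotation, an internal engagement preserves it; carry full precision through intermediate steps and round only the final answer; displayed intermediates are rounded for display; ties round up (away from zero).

1.7151

single-mesh involute tooth geometry (63T engaging 78T at module 1.727)
base radii: r_b1 = 50.555451, r_b2 = 62.592463
tip radii: r_a1 = 56.127500, r_a2 = 69.080000
no profile shift: α' = α, a' = a
action lengths: √(r_a1²−r_b1²) = 24.381195, √(r_a2²−r_b2²) = 29.227213
base pitch p_b = π·m·cos α = 5.042052
CR = (24.381195 + 29.227213 − 121.753500·sin 21.67100°)/5.042052 = 1.715117
contact ratio ≈ 1.7151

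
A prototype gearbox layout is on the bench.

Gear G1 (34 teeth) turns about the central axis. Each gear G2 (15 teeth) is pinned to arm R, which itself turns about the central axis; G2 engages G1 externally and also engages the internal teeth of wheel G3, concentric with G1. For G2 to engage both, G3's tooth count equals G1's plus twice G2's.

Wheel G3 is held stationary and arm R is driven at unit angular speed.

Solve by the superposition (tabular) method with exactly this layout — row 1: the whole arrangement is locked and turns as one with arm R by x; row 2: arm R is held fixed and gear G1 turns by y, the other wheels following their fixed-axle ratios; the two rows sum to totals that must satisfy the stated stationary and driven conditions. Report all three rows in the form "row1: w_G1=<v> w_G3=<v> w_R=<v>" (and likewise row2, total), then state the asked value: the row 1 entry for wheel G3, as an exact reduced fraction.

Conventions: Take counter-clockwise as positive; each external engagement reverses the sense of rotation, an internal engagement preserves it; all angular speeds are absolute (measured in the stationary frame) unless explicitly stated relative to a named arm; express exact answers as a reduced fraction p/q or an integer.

class = planetary set [G3 = 34+2·15 = 64; Willis about the carrier]
row 1 — lock + rotate with arm: ω_sun = ω_ring = ω_arm = x
row 2: sun turns y, ring = −(34/64)·y, arm 0
boundary: total ω_ring = x − (34/64)·y = 0 and total ω_arm = x = 1  ⇒  y = 32/17, x = 1
row 2 ring = −(34/64)·32/17 = -1
totals (row 1 + row 2): sun 1 + 32/17 = 49/17, ring 1 + (-1) = 0, arm 1 + 0 = 1
asked cell (row1, ring) = 1

row1: w_G1=1 w_G3=1 w_R=1
row2: w_G1=32/17 w_G3=-1 w_R=0
total: w_G1=49/17 w_G3=0 w_R=1
asked value: 1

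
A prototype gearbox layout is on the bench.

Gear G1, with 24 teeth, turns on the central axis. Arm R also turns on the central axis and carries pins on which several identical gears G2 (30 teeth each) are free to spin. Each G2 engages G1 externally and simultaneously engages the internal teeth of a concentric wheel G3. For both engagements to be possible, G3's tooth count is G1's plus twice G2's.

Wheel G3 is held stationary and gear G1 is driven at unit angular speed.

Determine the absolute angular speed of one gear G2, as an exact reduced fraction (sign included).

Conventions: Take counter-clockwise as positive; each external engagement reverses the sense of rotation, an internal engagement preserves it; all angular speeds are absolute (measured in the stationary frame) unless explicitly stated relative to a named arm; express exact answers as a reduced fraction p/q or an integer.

planetary set (24T centre, 30T on arm, 84T internal) — Willis relation
ring teeth: 24 + 2·30 = 84
24(ω_sun−ω_arm) = −84(ω_ring−ω_arm),  ω_ring = 0, ω_sun = 1
24(1−ω_arm) = −84(0−ω_arm)  ⇒  108·ω_arm = 24  ⇒  ω_arm = 2/9
sun–planet mesh: 24·(1−2/9) = −30·(ω_p−ω_arm)  ⇒  ω_p−ω_arm = -28/45
ω_p = 2/9 − 28/45 = -2/5
exact speed ratio = -2/5

-2/5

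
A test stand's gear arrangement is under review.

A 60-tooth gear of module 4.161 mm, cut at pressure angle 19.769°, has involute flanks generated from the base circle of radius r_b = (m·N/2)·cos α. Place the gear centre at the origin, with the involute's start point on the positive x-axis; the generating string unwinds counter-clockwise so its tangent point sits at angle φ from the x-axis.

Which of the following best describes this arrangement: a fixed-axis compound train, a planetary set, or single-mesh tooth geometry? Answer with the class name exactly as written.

single-mesh tooth geometry

recognized (one wheel, involute flank): single-mesh tooth geometry, m = 4.161, N = 60
classification: single-mesh tooth geometry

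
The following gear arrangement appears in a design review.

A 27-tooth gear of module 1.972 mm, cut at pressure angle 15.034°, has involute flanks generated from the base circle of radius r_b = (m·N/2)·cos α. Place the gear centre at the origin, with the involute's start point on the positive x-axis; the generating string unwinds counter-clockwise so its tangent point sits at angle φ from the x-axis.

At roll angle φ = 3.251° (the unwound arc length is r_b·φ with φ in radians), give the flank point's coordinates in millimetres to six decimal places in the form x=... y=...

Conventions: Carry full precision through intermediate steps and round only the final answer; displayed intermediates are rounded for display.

x=25.752139 y=0.001565

class = single-mesh tooth geometry [base-circle involute, m = 1.972, 27T]
pitch radius r_p = m·N/2 = 1.972·27/2 = 26.622000
base radius r_b = r_p·cos α = 26.622000·cos 15.034° = 25.710784
roll angle φ = 3.251° = 0.05674065 rad
x = r_b·(cos φ + φ·sin φ) = 25.752139
y = r_b·(sin φ − φ·cos φ) = 0.001565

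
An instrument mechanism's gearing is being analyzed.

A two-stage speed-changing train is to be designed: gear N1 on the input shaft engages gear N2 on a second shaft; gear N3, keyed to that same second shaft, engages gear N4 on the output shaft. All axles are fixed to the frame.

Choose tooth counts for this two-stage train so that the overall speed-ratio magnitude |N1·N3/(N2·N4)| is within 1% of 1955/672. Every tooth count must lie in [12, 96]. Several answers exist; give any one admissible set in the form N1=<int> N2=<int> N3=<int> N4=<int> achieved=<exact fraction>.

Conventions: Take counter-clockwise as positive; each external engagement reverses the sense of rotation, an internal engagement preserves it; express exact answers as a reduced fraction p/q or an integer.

N1=23 N2=12 N3=85 N4=56 achieved=1955/672

class = fixed-axis compound train [2-stage, 1955/672 wanted]
target = 1955/672 in lowest terms: an exact hit needs N1·N3 = k·1955 and N2·N4 = k·672 for one integer k, every count in [12, 96]; additionally prefer no 1:1 stage (N1 ≠ N2, N3 ≠ N4)
k = 1: N1·N3 = 1955 = 23·85, N2·N4 = 672 = 12·56
achieved = 23·85/(12·56) = 1955/672; |achieved − target| = 0 ≤ 391/13440 ✓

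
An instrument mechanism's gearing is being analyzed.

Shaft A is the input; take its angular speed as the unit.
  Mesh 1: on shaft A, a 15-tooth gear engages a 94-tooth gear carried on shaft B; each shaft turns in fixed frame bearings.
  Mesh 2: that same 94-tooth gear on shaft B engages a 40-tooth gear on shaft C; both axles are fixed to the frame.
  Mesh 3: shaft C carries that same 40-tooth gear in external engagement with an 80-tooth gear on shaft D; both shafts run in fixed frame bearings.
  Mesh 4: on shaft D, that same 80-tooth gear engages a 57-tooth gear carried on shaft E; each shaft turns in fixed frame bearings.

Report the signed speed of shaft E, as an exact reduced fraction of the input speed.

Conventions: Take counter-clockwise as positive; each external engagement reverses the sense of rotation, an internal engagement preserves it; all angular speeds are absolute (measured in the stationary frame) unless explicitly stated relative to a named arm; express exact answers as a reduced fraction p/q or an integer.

5/19

4-mesh fixed-axis compound train (all bearings frame-fixed)
mesh 1 [15T→94T]: |ω|/ω_in = 1×15/94 = 15/94, sense flips to −
mesh 2 [94T→40T]: |ω|/ω_in = (15/94)×94/40 = 3/8, sense flips to +
mesh 3 [40T→80T]: |ω|/ω_in = (3/8)×40/80 = 3/16, sense flips to −
mesh 4 [80T→57T]: |ω|/ω_in = (3/16)×80/57 = 5/19, sense flips to +
signed output speed (× input speed) = 5/19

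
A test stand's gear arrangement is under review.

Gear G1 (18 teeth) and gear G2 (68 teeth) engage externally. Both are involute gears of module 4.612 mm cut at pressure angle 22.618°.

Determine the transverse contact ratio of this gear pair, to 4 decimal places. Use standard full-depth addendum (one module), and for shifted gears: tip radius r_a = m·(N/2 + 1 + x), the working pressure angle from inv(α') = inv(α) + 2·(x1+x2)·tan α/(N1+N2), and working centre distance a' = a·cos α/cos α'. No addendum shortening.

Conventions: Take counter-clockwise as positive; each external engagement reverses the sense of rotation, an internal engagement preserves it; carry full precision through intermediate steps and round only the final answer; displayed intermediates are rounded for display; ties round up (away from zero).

class = single-mesh tooth geometry [involute pair 18T × 68T, m = 4.612]
base radii: r_b1 = 38.315597, r_b2 = 144.747809
tip radii: r_a1 = 46.120000, r_a2 = 161.420000
no profile shift: α' = α, a' = a
action lengths: √(r_a1²−r_b1²) = 25.670400, √(r_a2²−r_b2²) = 71.445701
base pitch p_b = π·m·cos α = 13.374666
CR = (25.670400 + 71.445701 − 198.316000·sin 22.61800°)/13.374666 = 1.558669
contact ratio ≈ 1.5587

1.5587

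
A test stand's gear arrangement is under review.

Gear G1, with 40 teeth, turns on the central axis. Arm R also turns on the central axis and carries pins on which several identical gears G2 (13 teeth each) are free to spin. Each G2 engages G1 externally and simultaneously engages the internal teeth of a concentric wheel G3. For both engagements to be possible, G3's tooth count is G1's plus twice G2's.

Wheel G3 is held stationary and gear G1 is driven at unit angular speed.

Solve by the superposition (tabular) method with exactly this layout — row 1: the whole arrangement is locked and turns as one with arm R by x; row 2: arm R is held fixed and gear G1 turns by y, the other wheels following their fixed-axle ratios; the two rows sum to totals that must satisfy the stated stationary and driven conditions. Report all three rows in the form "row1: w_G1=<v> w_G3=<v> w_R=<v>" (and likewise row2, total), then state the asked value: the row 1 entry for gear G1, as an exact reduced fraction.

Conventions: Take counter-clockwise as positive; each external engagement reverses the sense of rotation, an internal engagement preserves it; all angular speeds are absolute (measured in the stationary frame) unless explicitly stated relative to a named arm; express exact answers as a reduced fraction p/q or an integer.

row1: w_G1=20/53 w_G3=20/53 w_R=20/53
row2: w_G1=33/53 w_G3=-20/53 w_R=0
total: w_G1=1 w_G3=0 w_R=20/53
asked value: 20/53

topology: planetary set — G1 40T / G2 13T / G3 66T, arm = carrier (Willis)
row 1 (train locked, turned with arm): all members turn x
row 2: sun turns y, ring = −(40/66)·y, arm 0
boundary: total ω_ring = x − (40/66)·y = 0 and total ω_sun = x + y = 1  ⇒  y = 33/53, x = 20/53
row 2 ring = −(40/66)·33/53 = -20/53
totals (row 1 + row 2): sun 20/53 + 33/53 = 1, ring 20/53 + (-20/53) = 0, arm 20/53 + 0 = 20/53
asked cell (row1, sun) = 20/53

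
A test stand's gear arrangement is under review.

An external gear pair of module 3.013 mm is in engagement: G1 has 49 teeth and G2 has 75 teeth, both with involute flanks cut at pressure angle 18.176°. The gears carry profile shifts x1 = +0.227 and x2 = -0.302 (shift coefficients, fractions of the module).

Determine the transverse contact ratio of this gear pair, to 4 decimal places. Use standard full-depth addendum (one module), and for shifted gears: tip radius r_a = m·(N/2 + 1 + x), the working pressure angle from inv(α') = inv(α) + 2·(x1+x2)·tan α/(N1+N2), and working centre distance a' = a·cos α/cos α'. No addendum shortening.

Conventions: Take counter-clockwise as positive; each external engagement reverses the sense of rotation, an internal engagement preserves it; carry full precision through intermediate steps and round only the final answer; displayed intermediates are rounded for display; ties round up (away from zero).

recognized (one external pair, fixed centres): single-mesh tooth geometry, m = 3.013, N1 = 49, N2 = 75
base radii: r_b1 = 70.135163, r_b2 = 107.349740
tip radii: r_a1 = 77.515451, r_a2 = 115.090574
inv(α') = inv(18.176°) + 2·(+0.227-0.302)·tan α/(49+75) = 0.01069097  ⇒  α' = 17.96222°
a' = a·cos α / cos α' = 186.8060·cos 18.176°/cos 17.96222° = 186.578736
action lengths: √(r_a1²−r_b1²) = 33.010665, √(r_a2²−r_b2²) = 41.495464
base pitch p_b = π·m·cos α = 8.993311
CR = (33.010665 + 41.495464 − 186.578736·sin 17.96222°)/8.993311 = 1.886641
contact ratio ≈ 1.8866

1.8866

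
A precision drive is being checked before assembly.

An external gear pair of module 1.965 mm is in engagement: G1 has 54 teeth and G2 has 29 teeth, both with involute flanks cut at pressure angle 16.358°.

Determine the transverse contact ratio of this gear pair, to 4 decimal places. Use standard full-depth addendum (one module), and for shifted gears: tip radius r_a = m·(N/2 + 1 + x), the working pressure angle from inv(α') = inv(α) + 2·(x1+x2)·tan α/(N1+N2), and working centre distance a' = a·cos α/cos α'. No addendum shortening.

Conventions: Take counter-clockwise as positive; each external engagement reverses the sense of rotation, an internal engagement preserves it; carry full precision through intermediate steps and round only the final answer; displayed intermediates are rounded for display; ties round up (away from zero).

recognized (one external pair, fixed centres): single-mesh tooth geometry, m = 1.965, N1 = 54, N2 = 29
base radii: r_b1 = 50.907370, r_b2 = 27.339143
tip radii: r_a1 = 55.020000, r_a2 = 30.457500
no profile shift: α' = α, a' = a
action lengths: √(r_a1²−r_b1²) = 20.871993, √(r_a2²−r_b2²) = 13.424998
base pitch p_b = π·m·cos α = 5.923341
CR = (20.871993 + 13.424998 − 81.547500·sin 16.35800°)/5.923341 = 1.912789
contact ratio ≈ 1.9128

1.9128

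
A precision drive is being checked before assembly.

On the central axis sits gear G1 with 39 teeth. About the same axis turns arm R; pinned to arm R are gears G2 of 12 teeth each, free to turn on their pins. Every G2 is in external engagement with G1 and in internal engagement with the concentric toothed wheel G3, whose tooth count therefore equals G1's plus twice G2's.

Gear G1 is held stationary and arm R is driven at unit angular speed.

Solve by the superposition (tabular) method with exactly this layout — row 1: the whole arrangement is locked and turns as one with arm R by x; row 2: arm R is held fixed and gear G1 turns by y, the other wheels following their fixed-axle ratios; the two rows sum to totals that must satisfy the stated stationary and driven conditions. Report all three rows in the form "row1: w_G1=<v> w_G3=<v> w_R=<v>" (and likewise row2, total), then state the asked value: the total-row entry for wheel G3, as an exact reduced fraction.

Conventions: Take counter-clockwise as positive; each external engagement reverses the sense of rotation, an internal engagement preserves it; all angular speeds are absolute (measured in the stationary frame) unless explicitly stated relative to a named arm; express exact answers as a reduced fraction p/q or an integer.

recognized (axles ride arm R): planetary set, 39/12/63 teeth
superposition row 1 [locked train]: every member turns x
row 2: sun turns y, ring = −(39/63)·y, arm 0
boundary: total ω_sun = x + y = 0 and total ω_arm = x = 1  ⇒  y = -1, x = 1
row 2 ring = −(39/63)·(-1) = 13/21
totals (row 1 + row 2): sun 1 + (-1) = 0, ring 1 + 13/21 = 34/21, arm 1 + 0 = 1
asked cell (total, ring) = 34/21

row1: w_G1=1 w_G3=1 w_R=1
row2: w_G1=-1 w_G3=13/21 w_R=0
total: w_G1=0 w_G3=34/21 w_R=1
asked value: 34/21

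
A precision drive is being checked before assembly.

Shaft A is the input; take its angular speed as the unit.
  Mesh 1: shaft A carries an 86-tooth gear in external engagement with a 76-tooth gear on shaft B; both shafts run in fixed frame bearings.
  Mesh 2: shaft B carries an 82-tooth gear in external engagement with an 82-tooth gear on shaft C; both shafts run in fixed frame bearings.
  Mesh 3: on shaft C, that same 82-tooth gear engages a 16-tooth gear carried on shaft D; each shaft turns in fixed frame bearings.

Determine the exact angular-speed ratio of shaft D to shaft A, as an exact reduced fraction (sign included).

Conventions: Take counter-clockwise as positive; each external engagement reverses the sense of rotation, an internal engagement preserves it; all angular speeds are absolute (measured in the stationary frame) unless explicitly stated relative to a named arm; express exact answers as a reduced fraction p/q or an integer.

-1763/304

class = fixed-axis compound train [3 meshes; 3 ratios multiply, 3 sense flips]
mesh 1 [86T→76T]: running ratio 43/38, sense −
mesh 2 [82T→82T]: running ratio 43/38, sense +
mesh 3 [82T→16T]: running ratio 1763/304, sense −
ω_out/ω_in = -1763/304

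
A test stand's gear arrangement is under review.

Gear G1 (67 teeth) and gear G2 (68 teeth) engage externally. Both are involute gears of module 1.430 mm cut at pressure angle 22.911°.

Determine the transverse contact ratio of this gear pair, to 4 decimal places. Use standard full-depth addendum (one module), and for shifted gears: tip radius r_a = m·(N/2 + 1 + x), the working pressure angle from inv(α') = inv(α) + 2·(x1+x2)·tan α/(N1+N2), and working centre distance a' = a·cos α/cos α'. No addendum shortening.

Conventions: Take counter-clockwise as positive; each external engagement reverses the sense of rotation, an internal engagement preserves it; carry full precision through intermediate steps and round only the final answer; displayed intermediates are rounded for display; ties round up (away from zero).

topology: single-mesh involute geometry — m = 1.430, 67T/68T pair
base radii: r_b1 = 44.125807, r_b2 = 44.784401
tip radii: r_a1 = 49.335000, r_a2 = 50.050000
no profile shift: α' = α, a' = a
action lengths: √(r_a1²−r_b1²) = 22.064799, √(r_a2²−r_b2²) = 22.346362
base pitch p_b = π·m·cos α = 4.138069
CR = (22.064799 + 22.346362 − 96.525000·sin 22.91100°)/4.138069 = 1.651471
contact ratio ≈ 1.6515

1.6515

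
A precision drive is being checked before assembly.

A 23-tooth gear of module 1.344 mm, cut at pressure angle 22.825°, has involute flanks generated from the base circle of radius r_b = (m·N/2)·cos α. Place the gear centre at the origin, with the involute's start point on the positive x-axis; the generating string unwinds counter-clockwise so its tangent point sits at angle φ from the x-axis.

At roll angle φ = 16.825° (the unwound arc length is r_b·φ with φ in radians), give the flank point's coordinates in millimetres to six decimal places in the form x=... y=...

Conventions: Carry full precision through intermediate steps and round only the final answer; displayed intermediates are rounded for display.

topology: single-mesh involute geometry — m = 1.344, N = 23
pitch radius r_p = m·N/2 = 1.344·23/2 = 15.456000
base radius r_b = r_p·cos α = 15.456000·cos 22.825° = 14.245702
roll angle φ = 16.825° = 0.29365165 rad
x = r_b·(cos φ + φ·sin φ) = 14.846737
y = r_b·(sin φ − φ·cos φ) = 0.119209

x=14.846737 y=0.119209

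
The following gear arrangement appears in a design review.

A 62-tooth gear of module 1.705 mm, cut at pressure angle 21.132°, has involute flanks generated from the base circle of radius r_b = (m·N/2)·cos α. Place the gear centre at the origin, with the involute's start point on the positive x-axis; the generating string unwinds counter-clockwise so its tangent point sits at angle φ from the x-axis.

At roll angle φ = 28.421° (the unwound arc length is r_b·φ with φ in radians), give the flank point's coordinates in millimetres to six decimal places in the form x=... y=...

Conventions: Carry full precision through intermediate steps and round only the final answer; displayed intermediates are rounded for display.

recognized (one wheel, involute flank): single-mesh tooth geometry, m = 1.705, N = 62
pitch radius r_p = m·N/2 = 1.705·62/2 = 52.855000
base radius r_b = r_p·cos α = 52.855000·cos 21.132° = 49.300624
roll angle φ = 28.421° = 0.49604003 rad
x = r_b·(cos φ + φ·sin φ) = 54.997940
y = r_b·(sin φ − φ·cos φ) = 1.956850

x=54.997940 y=1.956850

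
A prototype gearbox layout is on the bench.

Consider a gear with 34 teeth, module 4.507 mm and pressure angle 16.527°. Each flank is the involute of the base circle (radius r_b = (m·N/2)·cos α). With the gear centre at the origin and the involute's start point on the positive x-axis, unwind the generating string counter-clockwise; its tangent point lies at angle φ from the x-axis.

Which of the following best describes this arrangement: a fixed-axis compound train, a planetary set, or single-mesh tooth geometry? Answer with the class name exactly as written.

single-mesh tooth geometry

topology: single-mesh involute geometry — m = 4.507, N = 34
classification: single-mesh tooth geometry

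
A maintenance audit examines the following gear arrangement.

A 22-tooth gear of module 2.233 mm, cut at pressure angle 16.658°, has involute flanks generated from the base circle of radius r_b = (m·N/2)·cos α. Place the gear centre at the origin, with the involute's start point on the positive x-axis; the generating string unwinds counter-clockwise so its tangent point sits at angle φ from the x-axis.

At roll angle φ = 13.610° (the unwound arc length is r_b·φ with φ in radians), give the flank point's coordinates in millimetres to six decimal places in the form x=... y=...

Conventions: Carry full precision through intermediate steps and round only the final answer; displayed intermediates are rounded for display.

x=24.186726 y=0.104543

topology: single-mesh involute geometry — m = 2.233, N = 22
pitch radius r_p = m·N/2 = 2.233·22/2 = 24.563000
base radius r_b = r_p·cos α = 24.563000·cos 16.658° = 23.532162
roll angle φ = 13.610° = 0.23753931 rad
x = r_b·(cos φ + φ·sin φ) = 24.186726
y = r_b·(sin φ − φ·cos φ) = 0.104543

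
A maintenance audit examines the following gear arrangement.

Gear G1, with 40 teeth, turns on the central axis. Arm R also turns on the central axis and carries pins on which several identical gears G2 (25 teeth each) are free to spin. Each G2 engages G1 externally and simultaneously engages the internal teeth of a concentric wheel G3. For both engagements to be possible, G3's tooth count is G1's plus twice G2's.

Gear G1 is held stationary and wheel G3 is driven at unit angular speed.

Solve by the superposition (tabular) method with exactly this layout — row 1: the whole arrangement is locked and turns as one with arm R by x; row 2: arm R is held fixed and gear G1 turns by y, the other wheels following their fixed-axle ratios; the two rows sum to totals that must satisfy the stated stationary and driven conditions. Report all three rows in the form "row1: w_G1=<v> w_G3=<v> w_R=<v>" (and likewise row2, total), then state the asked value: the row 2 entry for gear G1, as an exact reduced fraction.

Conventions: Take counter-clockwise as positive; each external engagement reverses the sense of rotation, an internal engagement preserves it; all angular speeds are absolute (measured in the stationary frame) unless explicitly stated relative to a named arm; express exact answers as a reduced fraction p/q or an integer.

planetary set (40T centre, 25T on arm, 90T internal) — Willis relation
row 1 (train locked, turned with arm): all members turn x
row 2 — arm fixed, fixed-axis ratios: sun y, ring −(40/90)·y, arm 0
boundary: total ω_sun = x + y = 0 and total ω_ring = x − (40/90)·y = 1  ⇒  y = -9/13, x = 9/13
row 2 ring = −(40/90)·(-9/13) = 4/13
totals (row 1 + row 2): sun 9/13 + (-9/13) = 0, ring 9/13 + 4/13 = 1, arm 9/13 + 0 = 9/13
asked cell (row2, sun) = -9/13

row1: w_G1=9/13 w_G3=9/13 w_R=9/13
row2: w_G1=-9/13 w_G3=4/13 w_R=0
total: w_G1=0 w_G3=1 w_R=9/13
asked value: -9/13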